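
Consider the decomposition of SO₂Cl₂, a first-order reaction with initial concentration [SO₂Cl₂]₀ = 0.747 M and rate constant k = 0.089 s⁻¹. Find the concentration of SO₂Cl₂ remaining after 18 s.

0.1505 M

Step 1: For a first-order reaction: [SO₂Cl₂] = [SO₂Cl₂]₀ × e^(-kt)
Step 2: [SO₂Cl₂] = 0.747 × e^(-0.089 × 18)
Step 3: [SO₂Cl₂] = 0.747 × e^(-1.602)
Step 4: [SO₂Cl₂] = 0.747 × 0.201493 = 0.1505 M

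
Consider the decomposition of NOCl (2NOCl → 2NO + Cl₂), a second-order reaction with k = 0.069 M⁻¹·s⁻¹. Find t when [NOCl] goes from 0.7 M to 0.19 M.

55.57 s

Step 1: For second-order: t = (1/[NOCl] - 1/[NOCl]₀)/k
Step 2: t = (1/0.19 - 1/0.7)/0.069
Step 3: t = (5.263 - 1.429)/0.069
Step 4: t = 3.835/0.069 = 55.57 s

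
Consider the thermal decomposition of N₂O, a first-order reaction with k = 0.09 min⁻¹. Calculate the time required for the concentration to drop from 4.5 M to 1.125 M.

15.4 min

Step 1: For first-order: t = ln([N₂O]₀/[N₂O])/k
Step 2: t = ln(4.5/1.125)/0.09
Step 3: t = ln(4)/0.09
Step 4: t = 1.386/0.09 = 15.4 min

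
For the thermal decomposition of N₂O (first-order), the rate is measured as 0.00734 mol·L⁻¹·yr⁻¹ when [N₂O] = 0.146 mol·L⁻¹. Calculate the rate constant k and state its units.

0.05027 yr⁻¹

Step 1: rate = k[N₂O]^1, so k = rate / [N₂O]^1.
Step 2: k = 0.00734 / (0.146)^1 = 0.00734 / 0.146.
Step 3: k = 0.05027 yr⁻¹.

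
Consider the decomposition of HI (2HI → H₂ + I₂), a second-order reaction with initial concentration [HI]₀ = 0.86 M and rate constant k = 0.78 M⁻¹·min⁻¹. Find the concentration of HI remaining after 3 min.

0.2855 M

Step 1: For a second-order reaction: 1/[HI] = 1/[HI]₀ + kt
Step 2: 1/[HI] = 1/0.86 + 0.78 × 3
Step 3: 1/[HI] = 1.163 + 2.34 = 3.503
Step 4: [HI] = 1/3.503 = 0.2855 M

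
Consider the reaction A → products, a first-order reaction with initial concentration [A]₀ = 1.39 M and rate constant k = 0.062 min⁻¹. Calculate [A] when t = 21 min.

0.3781 M

Step 1: For a first-order reaction: [A] = [A]₀ × e^(-kt)
Step 2: [A] = 1.39 × e^(-0.062 × 21)
Step 3: [A] = 1.39 × e^(-1.302)
Step 4: [A] = 1.39 × 0.271987 = 0.3781 M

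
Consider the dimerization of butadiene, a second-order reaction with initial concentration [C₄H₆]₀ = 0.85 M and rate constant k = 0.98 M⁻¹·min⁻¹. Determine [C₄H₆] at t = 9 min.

0.1 M

Step 1: For a second-order reaction: 1/[C₄H₆] = 1/[C₄H₆]₀ + kt
Step 2: 1/[C₄H₆] = 1/0.85 + 0.98 × 9
Step 3: 1/[C₄H₆] = 1.176 + 8.82 = 9.996
Step 4: [C₄H₆] = 1/9.996 = 0.1 M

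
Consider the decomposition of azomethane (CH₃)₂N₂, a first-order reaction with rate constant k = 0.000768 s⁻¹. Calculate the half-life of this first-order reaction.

902.5 s

Step 1: For a first-order reaction, t₁/₂ = ln(2)/k
Step 2: t₁/₂ = ln(2)/0.000768
Step 3: t₁/₂ = 0.6931/0.000768 = 902.5 s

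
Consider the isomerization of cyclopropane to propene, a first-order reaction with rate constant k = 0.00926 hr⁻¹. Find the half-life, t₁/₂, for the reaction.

74.85 hr

Step 1: For a first-order reaction, t₁/₂ = ln(2)/k
Step 2: t₁/₂ = ln(2)/0.00926
Step 3: t₁/₂ = 0.6931/0.00926 = 74.85 hr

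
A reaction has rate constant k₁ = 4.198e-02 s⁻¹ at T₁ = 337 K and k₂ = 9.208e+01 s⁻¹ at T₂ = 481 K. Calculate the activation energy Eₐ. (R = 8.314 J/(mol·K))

72.0 kJ/mol

Step 1: Use the two-temperature Arrhenius form: ln(k₂/k₁) = -Eₐ/R × (1/T₂ - 1/T₁)
Step 2: ln(k₂/k₁) = ln(9.208e+01/4.198e-02) = ln(2193.43) = 7.69322
Step 3: 1/T₂ - 1/T₁ = 1/481 - 1/337 = -8.883570e-04 K⁻¹
Step 4: Eₐ = -R × ln(k₂/k₁) / (1/T₂ - 1/T₁) = -8.314 × 7.69322 / -8.883570e-04
Step 5: Eₐ = 7.2000e+04 J/mol = 72.0 kJ/mol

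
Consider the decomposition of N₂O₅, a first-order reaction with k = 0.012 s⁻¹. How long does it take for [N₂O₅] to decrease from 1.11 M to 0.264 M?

119.7 s

Step 1: For first-order: t = ln([N₂O₅]₀/[N₂O₅])/k
Step 2: t = ln(1.11/0.264)/0.012
Step 3: t = ln(4.205)/0.012
Step 4: t = 1.436/0.012 = 119.7 s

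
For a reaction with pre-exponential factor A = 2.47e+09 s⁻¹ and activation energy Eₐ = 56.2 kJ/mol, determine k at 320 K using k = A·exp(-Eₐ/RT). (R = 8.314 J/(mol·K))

1.65e+00 s⁻¹

Step 1: Use the Arrhenius equation: k = A × exp(-Eₐ/RT)
Step 2: Convert Eₐ to J/mol: 56.2 kJ/mol = 56200 J/mol
Step 3: Calculate the exponent: -Eₐ/(RT) = -56200/(8.314 × 320) = -21.12401
Step 4: k = 2.47e+09 × exp(-21.12401)
Step 5: k = 2.47e+09 × 6.69821e-10 = 1.6545e+00 s⁻¹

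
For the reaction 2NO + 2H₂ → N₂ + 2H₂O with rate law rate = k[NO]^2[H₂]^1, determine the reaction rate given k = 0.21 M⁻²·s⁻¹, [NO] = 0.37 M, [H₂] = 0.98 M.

0.02817 M/s

Step 1: The rate law is rate = k[NO]^2[H₂]^1
Step 2: Substitute: rate = 0.21 × (0.37)^2 × (0.98)^1
Step 3: rate = 0.21 × 0.1369 × 0.98 = 0.028174 M/s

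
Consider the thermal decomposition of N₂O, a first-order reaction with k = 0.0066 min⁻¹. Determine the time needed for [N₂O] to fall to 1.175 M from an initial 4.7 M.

210 min

Step 1: For first-order: t = ln([N₂O]₀/[N₂O])/k
Step 2: t = ln(4.7/1.175)/0.0066
Step 3: t = ln(4)/0.0066
Step 4: t = 1.386/0.0066 = 210 min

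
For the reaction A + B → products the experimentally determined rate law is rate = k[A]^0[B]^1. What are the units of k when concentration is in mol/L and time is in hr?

hr⁻¹

Step 1: Overall order = 0 + 1 = 1.
Step 2: rate has units mol/L·hr⁻¹; [A]^0[B]^1 has units (mol/L)^1.
Step 3: k = rate/([A]^0[B]^1), so units of k = (mol/L)^(1-1)·hr⁻¹ = hr⁻¹.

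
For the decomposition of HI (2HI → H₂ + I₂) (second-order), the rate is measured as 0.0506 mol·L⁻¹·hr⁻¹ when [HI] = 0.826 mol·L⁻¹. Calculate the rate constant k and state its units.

0.07416 (mol·L⁻¹)⁻¹·hr⁻¹

Step 1: rate = k[HI]^2, so k = rate / [HI]^2.
Step 2: k = 0.0506 / (0.826)^2 = 0.0506 / 0.6823.
Step 3: k = 0.07416 (mol·L⁻¹)⁻¹·hr⁻¹.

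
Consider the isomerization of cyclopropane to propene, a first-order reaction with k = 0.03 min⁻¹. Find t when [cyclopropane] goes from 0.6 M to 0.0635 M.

74.86 min

Step 1: For first-order: t = ln([cyclopropane]₀/[cyclopropane])/k
Step 2: t = ln(0.6/0.0635)/0.03
Step 3: t = ln(9.449)/0.03
Step 4: t = 2.246/0.03 = 74.86 min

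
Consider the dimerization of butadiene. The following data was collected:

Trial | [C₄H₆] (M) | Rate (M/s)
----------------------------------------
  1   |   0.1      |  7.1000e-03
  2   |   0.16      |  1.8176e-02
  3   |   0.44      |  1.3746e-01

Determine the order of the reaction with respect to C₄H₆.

second order (2)

Step 1: Compare trials to find order n where rate₂/rate₁ = ([C₄H₆]₂/[C₄H₆]₁)^n
Step 2: rate₂/rate₁ = 1.8176e-02/7.1000e-03 = 2.56
Step 3: [C₄H₆]₂/[C₄H₆]₁ = 0.16/0.1 = 1.6
Step 4: n = ln(2.56)/ln(1.6) = 2.00 ≈ 2
Step 5: The reaction is second order in C₄H₆.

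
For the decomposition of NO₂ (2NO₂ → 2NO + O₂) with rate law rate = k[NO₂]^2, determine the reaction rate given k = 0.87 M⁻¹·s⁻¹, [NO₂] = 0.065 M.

0.003676 M/s

Step 1: Identify the rate law: rate = k[NO₂]^2
Step 2: Substitute values: rate = 0.87 × (0.065)^2
Step 3: Calculate: rate = 0.87 × 0.004225 = 0.00367575 M/s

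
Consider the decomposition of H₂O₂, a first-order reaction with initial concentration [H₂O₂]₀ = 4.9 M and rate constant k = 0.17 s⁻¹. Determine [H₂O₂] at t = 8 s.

1.258 M

Step 1: For a first-order reaction: [H₂O₂] = [H₂O₂]₀ × e^(-kt)
Step 2: [H₂O₂] = 4.9 × e^(-0.17 × 8)
Step 3: [H₂O₂] = 4.9 × e^(-1.36)
Step 4: [H₂O₂] = 4.9 × 0.256661 = 1.258 M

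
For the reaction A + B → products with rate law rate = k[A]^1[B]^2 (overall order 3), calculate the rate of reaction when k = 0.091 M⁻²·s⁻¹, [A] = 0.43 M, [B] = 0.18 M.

0.001268 M/s

Step 1: The rate law is rate = k[A]^1[B]^2, overall order = 1+2 = 3
Step 2: Substitute values: rate = 0.091 × (0.43)^1 × (0.18)^2
Step 3: rate = 0.091 × 0.43 × 0.0324 = 0.00126781 M/s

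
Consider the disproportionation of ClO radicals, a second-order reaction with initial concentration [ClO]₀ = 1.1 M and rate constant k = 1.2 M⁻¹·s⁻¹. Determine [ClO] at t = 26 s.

0.03114 M

Step 1: For a second-order reaction: 1/[ClO] = 1/[ClO]₀ + kt
Step 2: 1/[ClO] = 1/1.1 + 1.2 × 26
Step 3: 1/[ClO] = 0.9091 + 31.2 = 32.11
Step 4: [ClO] = 1/32.11 = 0.03114 M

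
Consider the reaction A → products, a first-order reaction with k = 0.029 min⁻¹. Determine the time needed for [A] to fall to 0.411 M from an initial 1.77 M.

50.35 min

Step 1: For first-order: t = ln([A]₀/[A])/k
Step 2: t = ln(1.77/0.411)/0.029
Step 3: t = ln(4.307)/0.029
Step 4: t = 1.46/0.029 = 50.35 min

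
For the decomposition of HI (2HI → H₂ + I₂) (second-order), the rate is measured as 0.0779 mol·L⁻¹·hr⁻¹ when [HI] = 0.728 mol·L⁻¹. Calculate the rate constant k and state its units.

0.147 (mol·L⁻¹)⁻¹·hr⁻¹

Step 1: rate = k[HI]^2, so k = rate / [HI]^2.
Step 2: k = 0.0779 / (0.728)^2 = 0.0779 / 0.53.
Step 3: k = 0.147 (mol·L⁻¹)⁻¹·hr⁻¹.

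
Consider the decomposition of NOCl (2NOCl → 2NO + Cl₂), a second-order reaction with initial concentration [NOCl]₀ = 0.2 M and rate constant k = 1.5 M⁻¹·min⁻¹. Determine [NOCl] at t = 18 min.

0.03125 M

Step 1: For a second-order reaction: 1/[NOCl] = 1/[NOCl]₀ + kt
Step 2: 1/[NOCl] = 1/0.2 + 1.5 × 18
Step 3: 1/[NOCl] = 5 + 27 = 32
Step 4: [NOCl] = 1/32 = 0.03125 M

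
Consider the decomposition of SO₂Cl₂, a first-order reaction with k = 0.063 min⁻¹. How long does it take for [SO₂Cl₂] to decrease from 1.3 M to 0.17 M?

32.29 min

Step 1: For first-order: t = ln([SO₂Cl₂]₀/[SO₂Cl₂])/k
Step 2: t = ln(1.3/0.17)/0.063
Step 3: t = ln(7.647)/0.063
Step 4: t = 2.034/0.063 = 32.29 min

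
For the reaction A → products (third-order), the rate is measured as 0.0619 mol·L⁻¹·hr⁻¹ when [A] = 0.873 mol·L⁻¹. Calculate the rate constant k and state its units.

0.09304 (mol·L⁻¹)⁻²·hr⁻¹

Step 1: rate = k[A]^3, so k = rate / [A]^3.
Step 2: k = 0.0619 / (0.873)^3 = 0.0619 / 0.6653.
Step 3: k = 0.09304 (mol·L⁻¹)⁻²·hr⁻¹.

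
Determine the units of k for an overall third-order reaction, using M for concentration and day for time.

M⁻²·day⁻¹

Step 1: For overall order n, rate = k × (concentration)^n.
Step 2: Rate has units M·day⁻¹; concentration term has units M^3.
Step 3: k = rate / (concentration)^n, so units of k = M^(1-3)·day⁻¹ = M⁻²·day⁻¹.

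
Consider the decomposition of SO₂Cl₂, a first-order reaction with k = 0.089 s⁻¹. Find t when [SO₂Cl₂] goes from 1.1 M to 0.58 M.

7.191 s

Step 1: For first-order: t = ln([SO₂Cl₂]₀/[SO₂Cl₂])/k
Step 2: t = ln(1.1/0.58)/0.089
Step 3: t = ln(1.897)/0.089
Step 4: t = 0.64/0.089 = 7.191 s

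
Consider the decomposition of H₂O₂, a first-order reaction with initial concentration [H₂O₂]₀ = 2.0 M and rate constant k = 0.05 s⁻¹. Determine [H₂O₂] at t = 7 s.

1.409 M

Step 1: For a first-order reaction: [H₂O₂] = [H₂O₂]₀ × e^(-kt)
Step 2: [H₂O₂] = 2.0 × e^(-0.05 × 7)
Step 3: [H₂O₂] = 2.0 × e^(-0.35)
Step 4: [H₂O₂] = 2.0 × 0.704688 = 1.409 M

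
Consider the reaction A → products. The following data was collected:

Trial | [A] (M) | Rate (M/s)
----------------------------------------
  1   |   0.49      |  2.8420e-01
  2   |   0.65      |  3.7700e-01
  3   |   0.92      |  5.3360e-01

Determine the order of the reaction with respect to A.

first order (1)

Step 1: Compare trials to find order n where rate₂/rate₁ = ([A]₂/[A]₁)^n
Step 2: rate₂/rate₁ = 3.7700e-01/2.8420e-01 = 1.327
Step 3: [A]₂/[A]₁ = 0.65/0.49 = 1.327
Step 4: n = ln(1.327)/ln(1.327) = 1.00 ≈ 1
Step 5: The reaction is first order in A.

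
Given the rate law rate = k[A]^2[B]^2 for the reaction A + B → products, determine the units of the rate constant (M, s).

M⁻³·s⁻¹

Step 1: Overall order = 2 + 2 = 4.
Step 2: rate has units M·s⁻¹; [A]^2[B]^2 has units M^4.
Step 3: k = rate/([A]^2[B]^2), so units of k = M^(1-4)·s⁻¹ = M⁻³·s⁻¹.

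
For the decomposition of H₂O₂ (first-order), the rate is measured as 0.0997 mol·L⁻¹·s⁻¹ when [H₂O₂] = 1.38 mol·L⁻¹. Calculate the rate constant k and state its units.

0.07225 s⁻¹

Step 1: rate = k[H₂O₂]^1, so k = rate / [H₂O₂]^1.
Step 2: k = 0.0997 / (1.38)^1 = 0.0997 / 1.38.
Step 3: k = 0.07225 s⁻¹.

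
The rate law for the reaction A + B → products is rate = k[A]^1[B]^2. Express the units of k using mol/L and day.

(mol/L)⁻²·day⁻¹

Step 1: Overall order = 1 + 2 = 3.
Step 2: rate has units mol/L·day⁻¹; [A]^1[B]^2 has units (mol/L)^3.
Step 3: k = rate/([A]^1[B]^2), so units of k = (mol/L)^(1-3)·day⁻¹ = (mol/L)⁻²·day⁻¹.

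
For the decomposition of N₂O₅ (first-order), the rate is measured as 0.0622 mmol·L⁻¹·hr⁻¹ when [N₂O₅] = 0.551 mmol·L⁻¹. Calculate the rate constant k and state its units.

0.1129 hr⁻¹

Step 1: rate = k[N₂O₅]^1, so k = rate / [N₂O₅]^1.
Step 2: k = 0.0622 / (0.551)^1 = 0.0622 / 0.551.
Step 3: k = 0.1129 hr⁻¹.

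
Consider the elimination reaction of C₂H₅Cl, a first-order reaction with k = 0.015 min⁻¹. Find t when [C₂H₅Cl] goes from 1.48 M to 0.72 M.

48.04 min

Step 1: For first-order: t = ln([C₂H₅Cl]₀/[C₂H₅Cl])/k
Step 2: t = ln(1.48/0.72)/0.015
Step 3: t = ln(2.056)/0.015
Step 4: t = 0.7205/0.015 = 48.04 min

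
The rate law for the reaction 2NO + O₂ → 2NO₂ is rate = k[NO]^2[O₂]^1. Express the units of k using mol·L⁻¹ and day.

(mol·L⁻¹)⁻²·day⁻¹

Step 1: Overall order = 2 + 1 = 3.
Step 2: rate has units mol·L⁻¹·day⁻¹; [NO]^2[O₂]^1 has units (mol·L⁻¹)^3.
Step 3: k = rate/([NO]^2[O₂]^1), so units of k = (mol·L⁻¹)^(1-3)·day⁻¹ = (mol·L⁻¹)⁻²·day⁻¹.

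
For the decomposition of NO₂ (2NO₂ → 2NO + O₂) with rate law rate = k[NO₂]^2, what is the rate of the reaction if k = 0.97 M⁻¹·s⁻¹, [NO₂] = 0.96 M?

0.894 M/s

Step 1: Identify the rate law: rate = k[NO₂]^2
Step 2: Substitute values: rate = 0.97 × (0.96)^2
Step 3: Calculate: rate = 0.97 × 0.9216 = 0.893952 M/s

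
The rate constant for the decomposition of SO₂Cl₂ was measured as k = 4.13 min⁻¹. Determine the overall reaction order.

first order (1)

Step 1: The units of k for an nth-order reaction are (concentration)^(1-n)·(time)⁻¹.
Step 2: Here k has units min⁻¹, so the concentration exponent is 0.
Step 3: 1 - n = 0 ⇒ n = 1. The reaction is first order.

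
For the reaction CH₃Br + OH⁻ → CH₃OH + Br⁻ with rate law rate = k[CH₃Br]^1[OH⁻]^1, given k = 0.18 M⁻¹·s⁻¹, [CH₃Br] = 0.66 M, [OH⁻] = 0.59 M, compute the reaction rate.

0.07009 M/s

Step 1: The rate law is rate = k[CH₃Br]^1[OH⁻]^1
Step 2: Substitute: rate = 0.18 × (0.66)^1 × (0.59)^1
Step 3: rate = 0.18 × 0.66 × 0.59 = 0.070092 M/s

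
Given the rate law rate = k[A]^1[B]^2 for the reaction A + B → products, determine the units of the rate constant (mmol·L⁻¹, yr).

(mmol·L⁻¹)⁻²·yr⁻¹

Step 1: Overall order = 1 + 2 = 3.
Step 2: rate has units mmol·L⁻¹·yr⁻¹; [A]^1[B]^2 has units (mmol·L⁻¹)^3.
Step 3: k = rate/([A]^1[B]^2), so units of k = (mmol·L⁻¹)^(1-3)·yr⁻¹ = (mmol·L⁻¹)⁻²·yr⁻¹.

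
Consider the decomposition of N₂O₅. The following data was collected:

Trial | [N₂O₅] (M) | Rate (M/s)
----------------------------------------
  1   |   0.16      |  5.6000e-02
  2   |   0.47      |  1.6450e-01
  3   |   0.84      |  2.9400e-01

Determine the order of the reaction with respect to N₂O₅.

first order (1)

Step 1: Compare trials to find order n where rate₂/rate₁ = ([N₂O₅]₂/[N₂O₅]₁)^n
Step 2: rate₂/rate₁ = 1.6450e-01/5.6000e-02 = 2.938
Step 3: [N₂O₅]₂/[N₂O₅]₁ = 0.47/0.16 = 2.937
Step 4: n = ln(2.938)/ln(2.937) = 1.00 ≈ 1
Step 5: The reaction is first order in N₂O₅.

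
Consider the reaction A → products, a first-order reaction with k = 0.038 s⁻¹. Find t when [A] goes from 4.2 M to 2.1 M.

18.24 s

Step 1: For first-order: t = ln([A]₀/[A])/k
Step 2: t = ln(4.2/2.1)/0.038
Step 3: t = ln(2)/0.038
Step 4: t = 0.6931/0.038 = 18.24 s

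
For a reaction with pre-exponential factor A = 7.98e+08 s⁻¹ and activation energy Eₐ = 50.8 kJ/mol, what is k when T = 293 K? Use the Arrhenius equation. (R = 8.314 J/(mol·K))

7.00e-01 s⁻¹

Step 1: Use the Arrhenius equation: k = A × exp(-Eₐ/RT)
Step 2: Convert Eₐ to J/mol: 50.8 kJ/mol = 50800 J/mol
Step 3: Calculate the exponent: -Eₐ/(RT) = -50800/(8.314 × 293) = -20.85384
Step 4: k = 7.98e+08 × exp(-20.85384)
Step 5: k = 7.98e+08 × 8.77591e-10 = 7.0032e-01 s⁻¹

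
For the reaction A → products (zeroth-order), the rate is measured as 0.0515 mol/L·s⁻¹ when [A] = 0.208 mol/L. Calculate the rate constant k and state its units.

0.0515 mol/L·s⁻¹

Step 1: For a zeroth-order reaction, rate = k (independent of concentration).
Step 2: k = rate = 0.0515 mol/L·s⁻¹.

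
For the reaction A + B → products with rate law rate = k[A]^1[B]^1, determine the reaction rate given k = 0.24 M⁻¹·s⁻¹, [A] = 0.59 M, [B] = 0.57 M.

0.08071 M/s

Step 1: The rate law is rate = k[A]^1[B]^1
Step 2: Substitute: rate = 0.24 × (0.59)^1 × (0.57)^1
Step 3: rate = 0.24 × 0.59 × 0.57 = 0.080712 M/s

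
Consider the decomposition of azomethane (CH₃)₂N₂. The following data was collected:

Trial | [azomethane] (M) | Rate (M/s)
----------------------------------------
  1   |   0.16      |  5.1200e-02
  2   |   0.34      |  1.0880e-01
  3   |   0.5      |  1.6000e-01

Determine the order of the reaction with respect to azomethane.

first order (1)

Step 1: Compare trials to find order n where rate₂/rate₁ = ([azomethane]₂/[azomethane]₁)^n
Step 2: rate₂/rate₁ = 1.0880e-01/5.1200e-02 = 2.125
Step 3: [azomethane]₂/[azomethane]₁ = 0.34/0.16 = 2.125
Step 4: n = ln(2.125)/ln(2.125) = 1.00 ≈ 1
Step 5: The reaction is first order in azomethane.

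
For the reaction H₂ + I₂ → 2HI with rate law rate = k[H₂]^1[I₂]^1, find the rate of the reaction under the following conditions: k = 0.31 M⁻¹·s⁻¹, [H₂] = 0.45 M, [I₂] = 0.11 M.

0.01535 M/s

Step 1: The rate law is rate = k[H₂]^1[I₂]^1
Step 2: Substitute: rate = 0.31 × (0.45)^1 × (0.11)^1
Step 3: rate = 0.31 × 0.45 × 0.11 = 0.015345 M/s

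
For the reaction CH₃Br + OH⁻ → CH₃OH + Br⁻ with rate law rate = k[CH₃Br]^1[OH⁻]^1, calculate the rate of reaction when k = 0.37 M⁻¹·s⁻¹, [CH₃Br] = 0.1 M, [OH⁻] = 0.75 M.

0.02775 M/s

Step 1: The rate law is rate = k[CH₃Br]^1[OH⁻]^1
Step 2: Substitute: rate = 0.37 × (0.1)^1 × (0.75)^1
Step 3: rate = 0.37 × 0.1 × 0.75 = 0.02775 M/s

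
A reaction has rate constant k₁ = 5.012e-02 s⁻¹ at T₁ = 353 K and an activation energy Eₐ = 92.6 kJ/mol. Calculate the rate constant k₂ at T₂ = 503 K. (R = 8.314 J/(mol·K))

6.114e+02 s⁻¹

Step 1: Use the two-temperature Arrhenius form: ln(k₂/k₁) = -Eₐ/R × (1/T₂ - 1/T₁)
Step 2: Convert Eₐ to J/mol: 92.6 kJ/mol = 92600 J/mol
Step 3: 1/T₂ - 1/T₁ = 1/503 - 1/353 = -8.447896e-04 K⁻¹
Step 4: ln(k₂/k₁) = -92600/8.314 × -8.447896e-04 = 9.40913
Step 5: k₂ = k₁ × exp(9.40913) = 5.012e-02 × 1.21993e+04 = 6.114e+02 s⁻¹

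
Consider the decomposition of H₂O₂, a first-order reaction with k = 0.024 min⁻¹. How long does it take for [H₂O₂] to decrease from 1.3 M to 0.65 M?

28.88 min

Step 1: For first-order: t = ln([H₂O₂]₀/[H₂O₂])/k
Step 2: t = ln(1.3/0.65)/0.024
Step 3: t = ln(2)/0.024
Step 4: t = 0.6931/0.024 = 28.88 min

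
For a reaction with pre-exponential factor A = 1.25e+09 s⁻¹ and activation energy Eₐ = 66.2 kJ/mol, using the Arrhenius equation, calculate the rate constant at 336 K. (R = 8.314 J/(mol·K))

6.38e-02 s⁻¹

Step 1: Use the Arrhenius equation: k = A × exp(-Eₐ/RT)
Step 2: Convert Eₐ to J/mol: 66.2 kJ/mol = 66200 J/mol
Step 3: Calculate the exponent: -Eₐ/(RT) = -66200/(8.314 × 336) = -23.69784
Step 4: k = 1.25e+09 × exp(-23.69784)
Step 5: k = 1.25e+09 × 5.10692e-11 = 6.3837e-02 s⁻¹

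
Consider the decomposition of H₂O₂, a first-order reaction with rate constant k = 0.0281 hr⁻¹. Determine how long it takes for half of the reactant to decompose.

24.67 hr

Step 1: For a first-order reaction, t₁/₂ = ln(2)/k
Step 2: t₁/₂ = ln(2)/0.0281
Step 3: t₁/₂ = 0.6931/0.0281 = 24.67 hr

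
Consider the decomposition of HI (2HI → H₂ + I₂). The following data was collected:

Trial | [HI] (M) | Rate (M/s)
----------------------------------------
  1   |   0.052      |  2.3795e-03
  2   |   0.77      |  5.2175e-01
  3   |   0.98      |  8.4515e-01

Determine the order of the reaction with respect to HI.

second order (2)

Step 1: Compare trials to find order n where rate₂/rate₁ = ([HI]₂/[HI]₁)^n
Step 2: rate₂/rate₁ = 5.2175e-01/2.3795e-03 = 219.3
Step 3: [HI]₂/[HI]₁ = 0.77/0.052 = 14.81
Step 4: n = ln(219.3)/ln(14.81) = 2.00 ≈ 2
Step 5: The reaction is second order in HI.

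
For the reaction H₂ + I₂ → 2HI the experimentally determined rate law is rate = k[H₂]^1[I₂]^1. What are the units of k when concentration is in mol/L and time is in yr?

(mol/L)⁻¹·yr⁻¹

Step 1: Overall order = 1 + 1 = 2.
Step 2: rate has units mol/L·yr⁻¹; [H₂]^1[I₂]^1 has units (mol/L)^2.
Step 3: k = rate/([H₂]^1[I₂]^1), so units of k = (mol/L)^(1-2)·yr⁻¹ = (mol/L)⁻¹·yr⁻¹.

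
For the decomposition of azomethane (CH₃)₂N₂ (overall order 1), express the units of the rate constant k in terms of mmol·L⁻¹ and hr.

hr⁻¹

Step 1: For overall order n, rate = k × (concentration)^n.
Step 2: Rate has units mmol·L⁻¹·hr⁻¹; concentration term has units (mmol·L⁻¹)^1.
Step 3: k = rate / (concentration)^n, so units of k = (mmol·L⁻¹)^(1-1)·hr⁻¹ = hr⁻¹.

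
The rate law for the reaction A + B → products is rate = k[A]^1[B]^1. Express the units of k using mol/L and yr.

(mol/L)⁻¹·yr⁻¹

Step 1: Overall order = 1 + 1 = 2.
Step 2: rate has units mol/L·yr⁻¹; [A]^1[B]^1 has units (mol/L)^2.
Step 3: k = rate/([A]^1[B]^1), so units of k = (mol/L)^(1-2)·yr⁻¹ = (mol/L)⁻¹·yr⁻¹.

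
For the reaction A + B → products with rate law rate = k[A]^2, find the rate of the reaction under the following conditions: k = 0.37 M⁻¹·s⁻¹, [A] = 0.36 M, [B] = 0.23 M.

0.04795 M/s

Step 1: The rate law is rate = k[A]^2
Step 2: Note that the rate does not depend on [B] (zero order in B).
Step 3: rate = 0.37 × (0.36)^2 = 0.047952 M/s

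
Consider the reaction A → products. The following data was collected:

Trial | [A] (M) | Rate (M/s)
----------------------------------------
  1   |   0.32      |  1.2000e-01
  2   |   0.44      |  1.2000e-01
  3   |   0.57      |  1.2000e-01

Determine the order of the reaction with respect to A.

zeroth order (0)

Step 1: Compare trials - when concentration changes, rate stays constant.
Step 2: rate₂/rate₁ = 1.2000e-01/1.2000e-01 = 1
Step 3: [A]₂/[A]₁ = 0.44/0.32 = 1.375
Step 4: Since rate ratio ≈ (conc ratio)^0, the reaction is zeroth order.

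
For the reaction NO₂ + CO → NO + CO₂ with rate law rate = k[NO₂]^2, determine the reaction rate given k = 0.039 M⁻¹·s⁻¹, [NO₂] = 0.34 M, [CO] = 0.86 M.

0.004508 M/s

Step 1: The rate law is rate = k[NO₂]^2
Step 2: Note that the rate does not depend on [CO] (zero order in CO).
Step 3: rate = 0.039 × (0.34)^2 = 0.0045084 M/s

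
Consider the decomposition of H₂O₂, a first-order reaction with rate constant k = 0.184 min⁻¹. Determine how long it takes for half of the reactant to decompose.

3.767 min

Step 1: For a first-order reaction, t₁/₂ = ln(2)/k
Step 2: t₁/₂ = ln(2)/0.184
Step 3: t₁/₂ = 0.6931/0.184 = 3.767 min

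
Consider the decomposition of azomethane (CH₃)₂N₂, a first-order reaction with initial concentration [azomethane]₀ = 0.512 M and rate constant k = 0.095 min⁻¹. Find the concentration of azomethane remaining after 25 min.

0.04762 M

Step 1: For a first-order reaction: [azomethane] = [azomethane]₀ × e^(-kt)
Step 2: [azomethane] = 0.512 × e^(-0.095 × 25)
Step 3: [azomethane] = 0.512 × e^(-2.375)
Step 4: [azomethane] = 0.512 × 0.0930145 = 0.04762 M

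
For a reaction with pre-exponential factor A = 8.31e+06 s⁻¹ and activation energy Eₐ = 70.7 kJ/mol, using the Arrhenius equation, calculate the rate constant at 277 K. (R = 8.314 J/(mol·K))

3.86e-07 s⁻¹

Step 1: Use the Arrhenius equation: k = A × exp(-Eₐ/RT)
Step 2: Convert Eₐ to J/mol: 70.7 kJ/mol = 70700 J/mol
Step 3: Calculate the exponent: -Eₐ/(RT) = -70700/(8.314 × 277) = -30.69938
Step 4: k = 8.31e+06 × exp(-30.69938)
Step 5: k = 8.31e+06 × 4.64974e-14 = 3.8639e-07 s⁻¹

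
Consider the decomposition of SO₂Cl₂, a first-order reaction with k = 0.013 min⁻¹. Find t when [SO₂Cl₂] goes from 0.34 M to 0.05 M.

147.5 min

Step 1: For first-order: t = ln([SO₂Cl₂]₀/[SO₂Cl₂])/k
Step 2: t = ln(0.34/0.05)/0.013
Step 3: t = ln(6.8)/0.013
Step 4: t = 1.917/0.013 = 147.5 min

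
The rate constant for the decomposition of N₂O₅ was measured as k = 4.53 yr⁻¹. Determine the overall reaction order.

first order (1)

Step 1: The units of k for an nth-order reaction are (concentration)^(1-n)·(time)⁻¹.
Step 2: Here k has units yr⁻¹, so the concentration exponent is 0.
Step 3: 1 - n = 0 ⇒ n = 1. The reaction is first order.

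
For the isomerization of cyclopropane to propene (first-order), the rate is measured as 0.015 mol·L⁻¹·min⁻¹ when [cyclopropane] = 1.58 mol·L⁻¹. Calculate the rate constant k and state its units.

0.009494 min⁻¹

Step 1: rate = k[cyclopropane]^1, so k = rate / [cyclopropane]^1.
Step 2: k = 0.015 / (1.58)^1 = 0.015 / 1.58.
Step 3: k = 0.009494 min⁻¹.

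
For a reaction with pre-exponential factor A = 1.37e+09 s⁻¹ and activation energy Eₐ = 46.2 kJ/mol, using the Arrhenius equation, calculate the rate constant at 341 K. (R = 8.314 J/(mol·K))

1.15e+02 s⁻¹

Step 1: Use the Arrhenius equation: k = A × exp(-Eₐ/RT)
Step 2: Convert Eₐ to J/mol: 46.2 kJ/mol = 46200 J/mol
Step 3: Calculate the exponent: -Eₐ/(RT) = -46200/(8.314 × 341) = -16.29587
Step 4: k = 1.37e+09 × exp(-16.29587)
Step 5: k = 1.37e+09 × 8.37131e-08 = 1.1469e+02 s⁻¹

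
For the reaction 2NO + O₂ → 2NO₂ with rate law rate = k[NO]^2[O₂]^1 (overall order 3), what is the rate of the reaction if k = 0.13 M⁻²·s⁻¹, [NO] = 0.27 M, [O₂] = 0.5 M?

0.004739 M/s

Step 1: The rate law is rate = k[NO]^2[O₂]^1, overall order = 2+1 = 3
Step 2: Substitute values: rate = 0.13 × (0.27)^2 × (0.5)^1
Step 3: rate = 0.13 × 0.0729 × 0.5 = 0.0047385 M/s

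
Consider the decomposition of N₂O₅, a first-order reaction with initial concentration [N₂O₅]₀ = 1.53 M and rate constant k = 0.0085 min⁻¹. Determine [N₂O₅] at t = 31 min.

1.176 M

Step 1: For a first-order reaction: [N₂O₅] = [N₂O₅]₀ × e^(-kt)
Step 2: [N₂O₅] = 1.53 × e^(-0.0085 × 31)
Step 3: [N₂O₅] = 1.53 × e^(-0.2635)
Step 4: [N₂O₅] = 1.53 × 0.768358 = 1.176 M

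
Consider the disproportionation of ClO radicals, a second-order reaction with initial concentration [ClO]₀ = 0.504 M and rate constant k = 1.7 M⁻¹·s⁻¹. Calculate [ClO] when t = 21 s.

0.02654 M

Step 1: For a second-order reaction: 1/[ClO] = 1/[ClO]₀ + kt
Step 2: 1/[ClO] = 1/0.504 + 1.7 × 21
Step 3: 1/[ClO] = 1.984 + 35.7 = 37.68
Step 4: [ClO] = 1/37.68 = 0.02654 M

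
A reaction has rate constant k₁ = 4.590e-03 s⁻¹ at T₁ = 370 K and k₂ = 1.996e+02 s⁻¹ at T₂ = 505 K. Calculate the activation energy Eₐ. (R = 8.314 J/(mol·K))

122.9 kJ/mol

Step 1: Use the two-temperature Arrhenius form: ln(k₂/k₁) = -Eₐ/R × (1/T₂ - 1/T₁)
Step 2: ln(k₂/k₁) = ln(1.996e+02/4.590e-03) = ln(43485.8) = 10.6802
Step 3: 1/T₂ - 1/T₁ = 1/505 - 1/370 = -7.225047e-04 K⁻¹
Step 4: Eₐ = -R × ln(k₂/k₁) / (1/T₂ - 1/T₁) = -8.314 × 10.6802 / -7.225047e-04
Step 5: Eₐ = 1.2290e+05 J/mol = 122.9 kJ/mol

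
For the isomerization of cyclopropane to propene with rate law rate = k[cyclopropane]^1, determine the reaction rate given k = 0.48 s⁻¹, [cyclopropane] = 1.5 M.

0.72 M/s

Step 1: Identify the rate law: rate = k[cyclopropane]^1
Step 2: Substitute values: rate = 0.48 × (1.5)^1
Step 3: Calculate: rate = 0.48 × 1.5 = 0.72 M/s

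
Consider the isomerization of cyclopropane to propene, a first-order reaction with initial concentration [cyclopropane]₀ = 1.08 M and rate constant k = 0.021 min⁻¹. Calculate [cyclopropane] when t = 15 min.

0.7882 M

Step 1: For a first-order reaction: [cyclopropane] = [cyclopropane]₀ × e^(-kt)
Step 2: [cyclopropane] = 1.08 × e^(-0.021 × 15)
Step 3: [cyclopropane] = 1.08 × e^(-0.315)
Step 4: [cyclopropane] = 1.08 × 0.729789 = 0.7882 M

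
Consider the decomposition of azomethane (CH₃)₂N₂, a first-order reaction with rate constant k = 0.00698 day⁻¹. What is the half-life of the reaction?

99.3 day

Step 1: For a first-order reaction, t₁/₂ = ln(2)/k
Step 2: t₁/₂ = ln(2)/0.00698
Step 3: t₁/₂ = 0.6931/0.00698 = 99.3 day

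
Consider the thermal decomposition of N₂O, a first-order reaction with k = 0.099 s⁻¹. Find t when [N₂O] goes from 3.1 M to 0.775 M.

14 s

Step 1: For first-order: t = ln([N₂O]₀/[N₂O])/k
Step 2: t = ln(3.1/0.775)/0.099
Step 3: t = ln(4)/0.099
Step 4: t = 1.386/0.099 = 14 s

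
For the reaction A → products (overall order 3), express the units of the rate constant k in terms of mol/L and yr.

(mol/L)⁻²·yr⁻¹

Step 1: For overall order n, rate = k × (concentration)^n.
Step 2: Rate has units mol/L·yr⁻¹; concentration term has units (mol/L)^3.
Step 3: k = rate / (concentration)^n, so units of k = (mol/L)^(1-3)·yr⁻¹ = (mol/L)⁻²·yr⁻¹.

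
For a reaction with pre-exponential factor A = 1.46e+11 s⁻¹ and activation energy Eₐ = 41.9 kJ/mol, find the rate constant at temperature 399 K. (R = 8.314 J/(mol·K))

4.77e+05 s⁻¹

Step 1: Use the Arrhenius equation: k = A × exp(-Eₐ/RT)
Step 2: Convert Eₐ to J/mol: 41.9 kJ/mol = 41900 J/mol
Step 3: Calculate the exponent: -Eₐ/(RT) = -41900/(8.314 × 399) = -12.63081
Step 4: k = 1.46e+11 × exp(-12.63081)
Step 5: k = 1.46e+11 × 3.26971e-06 = 4.7738e+05 s⁻¹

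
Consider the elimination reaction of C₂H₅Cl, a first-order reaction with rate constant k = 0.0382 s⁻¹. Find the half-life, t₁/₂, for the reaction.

18.15 s

Step 1: For a first-order reaction, t₁/₂ = ln(2)/k
Step 2: t₁/₂ = ln(2)/0.0382
Step 3: t₁/₂ = 0.6931/0.0382 = 18.15 s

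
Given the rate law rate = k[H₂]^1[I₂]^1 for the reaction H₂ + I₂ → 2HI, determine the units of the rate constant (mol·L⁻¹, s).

(mol·L⁻¹)⁻¹·s⁻¹

Step 1: Overall order = 1 + 1 = 2.
Step 2: rate has units mol·L⁻¹·s⁻¹; [H₂]^1[I₂]^1 has units (mol·L⁻¹)^2.
Step 3: k = rate/([H₂]^1[I₂]^1), so units of k = (mol·L⁻¹)^(1-2)·s⁻¹ = (mol·L⁻¹)⁻¹·s⁻¹.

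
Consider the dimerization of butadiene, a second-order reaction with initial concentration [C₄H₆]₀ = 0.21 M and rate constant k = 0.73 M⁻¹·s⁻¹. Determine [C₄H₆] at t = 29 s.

0.03856 M

Step 1: For a second-order reaction: 1/[C₄H₆] = 1/[C₄H₆]₀ + kt
Step 2: 1/[C₄H₆] = 1/0.21 + 0.73 × 29
Step 3: 1/[C₄H₆] = 4.762 + 21.17 = 25.93
Step 4: [C₄H₆] = 1/25.93 = 0.03856 M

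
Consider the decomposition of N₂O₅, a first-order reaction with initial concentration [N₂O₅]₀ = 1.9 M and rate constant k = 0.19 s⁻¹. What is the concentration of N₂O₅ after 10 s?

0.2842 M

Step 1: For a first-order reaction: [N₂O₅] = [N₂O₅]₀ × e^(-kt)
Step 2: [N₂O₅] = 1.9 × e^(-0.19 × 10)
Step 3: [N₂O₅] = 1.9 × e^(-1.9)
Step 4: [N₂O₅] = 1.9 × 0.149569 = 0.2842 M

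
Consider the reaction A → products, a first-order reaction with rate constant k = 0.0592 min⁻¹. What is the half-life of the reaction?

11.71 min

Step 1: For a first-order reaction, t₁/₂ = ln(2)/k
Step 2: t₁/₂ = ln(2)/0.0592
Step 3: t₁/₂ = 0.6931/0.0592 = 11.71 min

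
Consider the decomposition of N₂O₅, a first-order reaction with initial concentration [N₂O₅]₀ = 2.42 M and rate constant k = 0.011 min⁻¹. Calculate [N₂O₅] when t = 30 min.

1.74 M

Step 1: For a first-order reaction: [N₂O₅] = [N₂O₅]₀ × e^(-kt)
Step 2: [N₂O₅] = 2.42 × e^(-0.011 × 30)
Step 3: [N₂O₅] = 2.42 × e^(-0.33)
Step 4: [N₂O₅] = 2.42 × 0.718924 = 1.74 M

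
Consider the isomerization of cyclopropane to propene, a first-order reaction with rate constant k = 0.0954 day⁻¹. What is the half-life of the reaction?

7.266 day

Step 1: For a first-order reaction, t₁/₂ = ln(2)/k
Step 2: t₁/₂ = ln(2)/0.0954
Step 3: t₁/₂ = 0.6931/0.0954 = 7.266 day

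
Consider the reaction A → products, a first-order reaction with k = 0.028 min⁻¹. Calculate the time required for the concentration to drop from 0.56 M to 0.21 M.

35.03 min

Step 1: For first-order: t = ln([A]₀/[A])/k
Step 2: t = ln(0.56/0.21)/0.028
Step 3: t = ln(2.667)/0.028
Step 4: t = 0.9808/0.028 = 35.03 min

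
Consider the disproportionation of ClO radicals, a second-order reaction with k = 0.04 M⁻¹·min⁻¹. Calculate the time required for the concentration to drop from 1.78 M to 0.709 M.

21.22 min

Step 1: For second-order: t = (1/[ClO] - 1/[ClO]₀)/k
Step 2: t = (1/0.709 - 1/1.78)/0.04
Step 3: t = (1.41 - 0.5618)/0.04
Step 4: t = 0.8486/0.04 = 21.22 min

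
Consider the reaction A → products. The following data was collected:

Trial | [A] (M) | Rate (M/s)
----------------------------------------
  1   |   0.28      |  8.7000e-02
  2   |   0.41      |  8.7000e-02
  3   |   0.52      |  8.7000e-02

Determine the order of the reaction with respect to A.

zeroth order (0)

Step 1: Compare trials - when concentration changes, rate stays constant.
Step 2: rate₂/rate₁ = 8.7000e-02/8.7000e-02 = 1
Step 3: [A]₂/[A]₁ = 0.41/0.28 = 1.464
Step 4: Since rate ratio ≈ (conc ratio)^0, the reaction is zeroth order.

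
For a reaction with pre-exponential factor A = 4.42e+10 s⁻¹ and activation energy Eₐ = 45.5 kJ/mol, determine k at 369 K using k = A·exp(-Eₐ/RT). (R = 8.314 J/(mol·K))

1.60e+04 s⁻¹

Step 1: Use the Arrhenius equation: k = A × exp(-Eₐ/RT)
Step 2: Convert Eₐ to J/mol: 45.5 kJ/mol = 45500 J/mol
Step 3: Calculate the exponent: -Eₐ/(RT) = -45500/(8.314 × 369) = -14.83116
Step 4: k = 4.42e+10 × exp(-14.83116)
Step 5: k = 4.42e+10 × 3.62167e-07 = 1.6008e+04 s⁻¹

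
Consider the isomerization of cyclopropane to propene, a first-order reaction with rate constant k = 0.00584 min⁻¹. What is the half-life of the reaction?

118.7 min

Step 1: For a first-order reaction, t₁/₂ = ln(2)/k
Step 2: t₁/₂ = ln(2)/0.00584
Step 3: t₁/₂ = 0.6931/0.00584 = 118.7 min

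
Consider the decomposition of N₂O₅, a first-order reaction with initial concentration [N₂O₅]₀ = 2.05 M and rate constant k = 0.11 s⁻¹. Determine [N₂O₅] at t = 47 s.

0.01165 M

Step 1: For a first-order reaction: [N₂O₅] = [N₂O₅]₀ × e^(-kt)
Step 2: [N₂O₅] = 2.05 × e^(-0.11 × 47)
Step 3: [N₂O₅] = 2.05 × e^(-5.17)
Step 4: [N₂O₅] = 2.05 × 0.00568457 = 0.01165 M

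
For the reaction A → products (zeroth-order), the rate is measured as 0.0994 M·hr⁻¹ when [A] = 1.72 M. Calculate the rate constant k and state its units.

0.0994 M·hr⁻¹

Step 1: For a zeroth-order reaction, rate = k (independent of concentration).
Step 2: k = rate = 0.0994 M·hr⁻¹.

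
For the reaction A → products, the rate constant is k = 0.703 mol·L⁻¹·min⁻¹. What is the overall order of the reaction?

zeroth order (0)

Step 1: The units of k for an nth-order reaction are (concentration)^(1-n)·(time)⁻¹.
Step 2: Here k has units mol·L⁻¹·min⁻¹, so the concentration exponent is 1.
Step 3: 1 - n = 1 ⇒ n = 0. The reaction is zeroth order.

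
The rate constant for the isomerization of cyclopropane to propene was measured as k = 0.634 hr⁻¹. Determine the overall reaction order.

first order (1)

Step 1: The units of k for an nth-order reaction are (concentration)^(1-n)·(time)⁻¹.
Step 2: Here k has units hr⁻¹, so the concentration exponent is 0.
Step 3: 1 - n = 0 ⇒ n = 1. The reaction is first order.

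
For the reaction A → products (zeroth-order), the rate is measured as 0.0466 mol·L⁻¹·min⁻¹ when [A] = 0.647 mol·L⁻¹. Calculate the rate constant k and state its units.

0.0466 mol·L⁻¹·min⁻¹

Step 1: For a zeroth-order reaction, rate = k (independent of concentration).
Step 2: k = rate = 0.0466 mol·L⁻¹·min⁻¹.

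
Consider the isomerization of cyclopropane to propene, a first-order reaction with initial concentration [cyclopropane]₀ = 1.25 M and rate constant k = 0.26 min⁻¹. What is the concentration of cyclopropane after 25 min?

0.001879 M

Step 1: For a first-order reaction: [cyclopropane] = [cyclopropane]₀ × e^(-kt)
Step 2: [cyclopropane] = 1.25 × e^(-0.26 × 25)
Step 3: [cyclopropane] = 1.25 × e^(-6.5)
Step 4: [cyclopropane] = 1.25 × 0.00150344 = 0.001879 M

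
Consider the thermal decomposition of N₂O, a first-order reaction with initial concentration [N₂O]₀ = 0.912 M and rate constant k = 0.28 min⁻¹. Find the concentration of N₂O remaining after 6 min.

0.17 M

Step 1: For a first-order reaction: [N₂O] = [N₂O]₀ × e^(-kt)
Step 2: [N₂O] = 0.912 × e^(-0.28 × 6)
Step 3: [N₂O] = 0.912 × e^(-1.68)
Step 4: [N₂O] = 0.912 × 0.186374 = 0.17 M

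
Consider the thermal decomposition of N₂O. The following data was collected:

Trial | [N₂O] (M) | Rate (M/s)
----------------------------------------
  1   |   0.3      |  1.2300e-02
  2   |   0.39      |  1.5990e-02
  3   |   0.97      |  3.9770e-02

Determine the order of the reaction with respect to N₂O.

first order (1)

Step 1: Compare trials to find order n where rate₂/rate₁ = ([N₂O]₂/[N₂O]₁)^n
Step 2: rate₂/rate₁ = 1.5990e-02/1.2300e-02 = 1.3
Step 3: [N₂O]₂/[N₂O]₁ = 0.39/0.3 = 1.3
Step 4: n = ln(1.3)/ln(1.3) = 1.00 ≈ 1
Step 5: The reaction is first order in N₂O.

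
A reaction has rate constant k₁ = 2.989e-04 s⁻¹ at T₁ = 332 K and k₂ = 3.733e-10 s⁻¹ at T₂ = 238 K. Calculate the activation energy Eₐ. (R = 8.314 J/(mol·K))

95.0 kJ/mol

Step 1: Use the two-temperature Arrhenius form: ln(k₂/k₁) = -Eₐ/R × (1/T₂ - 1/T₁)
Step 2: ln(k₂/k₁) = ln(3.733e-10/2.989e-04) = ln(1.24891e-06) = -13.5932
Step 3: 1/T₂ - 1/T₁ = 1/238 - 1/332 = 1.189632e-03 K⁻¹
Step 4: Eₐ = -R × ln(k₂/k₁) / (1/T₂ - 1/T₁) = -8.314 × -13.5932 / 1.189632e-03
Step 5: Eₐ = 9.4999e+04 J/mol = 95.0 kJ/mol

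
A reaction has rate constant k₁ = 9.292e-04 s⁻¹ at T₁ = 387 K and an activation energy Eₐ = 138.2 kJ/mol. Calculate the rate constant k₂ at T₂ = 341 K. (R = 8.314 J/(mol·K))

2.830e-06 s⁻¹

Step 1: Use the two-temperature Arrhenius form: ln(k₂/k₁) = -Eₐ/R × (1/T₂ - 1/T₁)
Step 2: Convert Eₐ to J/mol: 138.2 kJ/mol = 138200 J/mol
Step 3: 1/T₂ - 1/T₁ = 1/341 - 1/387 = 3.485720e-04 K⁻¹
Step 4: ln(k₂/k₁) = -138200/8.314 × 3.485720e-04 = -5.79416
Step 5: k₂ = k₁ × exp(-5.79416) = 9.292e-04 × 3.04529e-03 = 2.830e-06 s⁻¹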